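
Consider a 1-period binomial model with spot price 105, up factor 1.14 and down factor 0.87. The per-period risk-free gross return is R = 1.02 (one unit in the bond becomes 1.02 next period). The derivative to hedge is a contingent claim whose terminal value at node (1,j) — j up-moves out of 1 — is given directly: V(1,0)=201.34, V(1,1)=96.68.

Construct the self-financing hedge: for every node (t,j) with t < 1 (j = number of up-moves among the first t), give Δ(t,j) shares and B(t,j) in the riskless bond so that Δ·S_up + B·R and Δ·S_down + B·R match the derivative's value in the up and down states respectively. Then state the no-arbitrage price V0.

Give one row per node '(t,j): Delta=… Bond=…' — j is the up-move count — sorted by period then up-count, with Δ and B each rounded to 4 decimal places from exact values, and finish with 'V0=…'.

(0,0): Delta=-3.6917 Bond=528.0174
V0=140.3878

No-arbitrage ⇒ martingale measure with p* = (R−d)/(u−d) = 0.5556.
Terminal values V(1,·): V(1,0)=201.3400, V(1,1)=96.6800
  t=0,j=0: stock 105.0000 → up 119.7000 (V=96.6800), down 91.3500 (V=201.3400). Price 140.3878; hedge Δ=-3.6917, bond B=528.0174.
Self-financing check: at every node Δ·S+B equals the discounted successor values.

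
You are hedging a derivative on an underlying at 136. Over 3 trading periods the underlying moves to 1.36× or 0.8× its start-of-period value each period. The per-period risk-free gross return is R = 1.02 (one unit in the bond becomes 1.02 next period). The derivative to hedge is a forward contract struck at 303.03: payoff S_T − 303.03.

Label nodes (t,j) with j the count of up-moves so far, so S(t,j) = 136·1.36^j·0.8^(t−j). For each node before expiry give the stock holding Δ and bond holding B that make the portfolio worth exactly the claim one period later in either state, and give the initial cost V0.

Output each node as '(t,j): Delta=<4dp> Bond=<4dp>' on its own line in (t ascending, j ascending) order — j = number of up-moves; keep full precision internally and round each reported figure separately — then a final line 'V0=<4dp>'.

(0,0): Delta=1.0000 Bond=-285.5519
(1,0): Delta=1.0000 Bond=-291.2630
(1,1): Delta=1.0000 Bond=-291.2630
(2,0): Delta=1.0000 Bond=-297.0882
(2,1): Delta=1.0000 Bond=-297.0882
(2,2): Delta=1.0000 Bond=-297.0882
V0=-149.5519

Under the risk-neutral measure, an up-move has probability p* = (R−d)/(u−d) = 0.3929 and values discount at R = 1.02.
At expiry t=3: V(3,0)=-233.3980, V(3,1)=-184.6556, V(3,2)=-101.7935, V(3,3)=39.0720
(2,0): S=87.0400. Δ = (V_up−V_dn)/(S_up−S_dn) = (-184.6556−-233.3980)/(118.3744−69.6320) = 1.0000. V = [p*·-184.6556 + (1−p*)·-233.3980]/1.02 = -210.0482. B = V − Δ·S = -297.0882.
(2,1): S=147.9680. Δ = (V_up−V_dn)/(S_up−S_dn) = (-101.7935−-184.6556)/(201.2365−118.3744) = 1.0000. V = [p*·-101.7935 + (1−p*)·-184.6556]/1.02 = -149.1202. B = V − Δ·S = -297.0882.
(2,2): S=251.5456. Δ = (V_up−V_dn)/(S_up−S_dn) = (39.0720−-101.7935)/(342.1020−201.2365) = 1.0000. V = [p*·39.0720 + (1−p*)·-101.7935]/1.02 = -45.5426. B = V − Δ·S = -297.0882.
(1,0): S=108.8000. Δ = (V_up−V_dn)/(S_up−S_dn) = (-149.1202−-210.0482)/(147.9680−87.0400) = 1.0000. V = [p*·-149.1202 + (1−p*)·-210.0482]/1.02 = -182.4630. B = V − Δ·S = -291.2630.
(1,1): S=184.9600. Δ = (V_up−V_dn)/(S_up−S_dn) = (-45.5426−-149.1202)/(251.5456−147.9680) = 1.0000. V = [p*·-45.5426 + (1−p*)·-149.1202]/1.02 = -106.3030. B = V − Δ·S = -291.2630.
(0,0): S=136.0000. Δ = (V_up−V_dn)/(S_up−S_dn) = (-106.3030−-182.4630)/(184.9600−108.8000) = 1.0000. V = [p*·-106.3030 + (1−p*)·-182.4630]/1.02 = -149.5519. B = V − Δ·S = -285.5519.
Check: Δ(0,0)·S0 + B(0,0) = -149.5519 = V0.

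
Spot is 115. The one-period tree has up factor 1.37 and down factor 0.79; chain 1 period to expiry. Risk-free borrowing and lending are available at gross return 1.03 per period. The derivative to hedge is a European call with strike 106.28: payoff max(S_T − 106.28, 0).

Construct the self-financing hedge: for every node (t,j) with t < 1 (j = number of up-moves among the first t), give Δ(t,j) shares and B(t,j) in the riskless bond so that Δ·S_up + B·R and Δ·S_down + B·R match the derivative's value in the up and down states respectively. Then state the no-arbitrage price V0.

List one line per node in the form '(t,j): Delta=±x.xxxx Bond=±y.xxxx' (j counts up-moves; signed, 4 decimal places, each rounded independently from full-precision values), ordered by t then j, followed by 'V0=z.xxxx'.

(0,0): Delta=0.7687 Bond=-67.7993
V0=20.5973

The replicating-portfolio and risk-neutral prices coincide; use p* = (1.03−0.79)/(1.37−0.79) = 0.4138 for the latter.
Payoff layer (t=1): V(1,0)=0.0000, V(1,1)=51.2700
Node (0,0) S=115.0000: V=(p*·51.2700+(1−p*)·0.0000)/1.03=20.5973; Δ=(51.2700−0.0000)/(157.5500−90.8500)=0.7687; B=V−Δ·S=-67.7993
The time-0 hedge costs 20.5973, which is the no-arbitrage price.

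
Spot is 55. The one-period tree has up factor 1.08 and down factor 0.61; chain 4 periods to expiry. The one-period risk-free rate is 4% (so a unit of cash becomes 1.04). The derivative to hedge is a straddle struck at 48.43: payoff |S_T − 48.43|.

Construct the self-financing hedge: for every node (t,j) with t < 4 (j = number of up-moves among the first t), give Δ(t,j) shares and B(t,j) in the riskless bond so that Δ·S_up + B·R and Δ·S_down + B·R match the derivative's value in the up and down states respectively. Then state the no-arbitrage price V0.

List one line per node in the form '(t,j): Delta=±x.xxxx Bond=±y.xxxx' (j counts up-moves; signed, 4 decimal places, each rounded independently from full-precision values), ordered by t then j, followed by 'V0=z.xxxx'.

Under the risk-neutral measure, an up-move has probability p* = (R−d)/(u−d) = 0.9149 and values discount at R = 1.04.
Payoff layer (t=4): V(4,0)=40.8148, V(4,1)=34.9473, V(4,2)=24.5590, V(4,3)=6.1667, V(4,4)=26.3969
Node (3,0) S=12.4840: V=(p*·34.9473+(1−p*)·40.8148)/1.04=34.0834; Δ=(34.9473−40.8148)/(13.4827−7.6152)=-1.0000; B=V−Δ·S=46.5673
Node (3,1) S=22.1027: V=(p*·24.5590+(1−p*)·34.9473)/1.04=24.4646; Δ=(24.5590−34.9473)/(23.8710−13.4827)=-1.0000; B=V−Δ·S=46.5673
Node (3,2) S=39.1327: V=(p*·6.1667+(1−p*)·24.5590)/1.04=7.4346; Δ=(6.1667−24.5590)/(42.2633−23.8710)=-1.0000; B=V−Δ·S=46.5673
Node (3,3) S=69.2842: V=(p*·26.3969+(1−p*)·6.1667)/1.04=23.7261; Δ=(26.3969−6.1667)/(74.8269−42.2633)=0.6213; B=V−Δ·S=-19.3169
Node (2,0) S=20.4655: V=(p*·24.4646+(1−p*)·34.0834)/1.04=24.3108; Δ=(24.4646−34.0834)/(22.1027−12.4840)=-1.0000; B=V−Δ·S=44.7763
Node (2,1) S=36.2340: V=(p*·7.4346+(1−p*)·24.4646)/1.04=8.5423; Δ=(7.4346−24.4646)/(39.1327−22.1027)=-1.0000; B=V−Δ·S=44.7763
Node (2,2) S=64.1520: V=(p*·23.7261+(1−p*)·7.4346)/1.04=21.4804; Δ=(23.7261−7.4346)/(69.2842−39.1327)=0.5403; B=V−Δ·S=-13.1825
Node (1,0) S=33.5500: V=(p*·8.5423+(1−p*)·24.3108)/1.04=9.5041; Δ=(8.5423−24.3108)/(36.2340−20.4655)=-1.0000; B=V−Δ·S=43.0541
Node (1,1) S=59.4000: V=(p*·21.4804+(1−p*)·8.5423)/1.04=19.5955; Δ=(21.4804−8.5423)/(64.1520−36.2340)=0.4634; B=V−Δ·S=-7.9325
Node (0,0) S=55.0000: V=(p*·19.5955+(1−p*)·9.5041)/1.04=18.0160; Δ=(19.5955−9.5041)/(59.4000−33.5500)=0.3904; B=V−Δ·S=-3.4550
The time-0 hedge costs 18.0160, which is the no-arbitrage price.

(0,0): Delta=0.3904 Bond=-3.4550
(1,0): Delta=-1.0000 Bond=43.0541
(1,1): Delta=0.4634 Bond=-7.9325
(2,0): Delta=-1.0000 Bond=44.7763
(2,1): Delta=-1.0000 Bond=44.7763
(2,2): Delta=0.5403 Bond=-13.1825
(3,0): Delta=-1.0000 Bond=46.5673
(3,1): Delta=-1.0000 Bond=46.5673
(3,2): Delta=-1.0000 Bond=46.5673
(3,3): Delta=0.6213 Bond=-19.3169
V0=18.0160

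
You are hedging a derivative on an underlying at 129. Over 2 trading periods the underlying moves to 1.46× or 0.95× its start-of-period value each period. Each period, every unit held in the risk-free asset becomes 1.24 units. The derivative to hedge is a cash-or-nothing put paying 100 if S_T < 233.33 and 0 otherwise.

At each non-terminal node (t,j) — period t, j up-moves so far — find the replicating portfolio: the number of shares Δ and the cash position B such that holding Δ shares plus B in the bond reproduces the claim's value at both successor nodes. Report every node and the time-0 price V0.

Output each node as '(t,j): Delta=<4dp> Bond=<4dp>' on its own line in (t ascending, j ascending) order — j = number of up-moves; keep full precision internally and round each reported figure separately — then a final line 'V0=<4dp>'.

Since d<R<u, set p* = (R−d)/(u−d) = 0.5686; price each node as the discounted p*-expectation of its children.
Terminal payoffs: V(2,0)=100.0000, V(2,1)=100.0000, V(2,2)=0.0000
(1,0): S=122.5500. Δ = (V_up−V_dn)/(S_up−S_dn) = (100.0000−100.0000)/(178.9230−116.4225) = 0.0000. V = [p*·100.0000 + (1−p*)·100.0000]/1.24 = 80.6452. B = V − Δ·S = 80.6452.
(1,1): S=188.3400. Δ = (V_up−V_dn)/(S_up−S_dn) = (0.0000−100.0000)/(274.9764−178.9230) = -1.0411. V = [p*·0.0000 + (1−p*)·100.0000]/1.24 = 34.7881. B = V − Δ·S = 230.8665.
(0,0): S=129.0000. Δ = (V_up−V_dn)/(S_up−S_dn) = (34.7881−80.6452)/(188.3400−122.5500) = -0.6970. V = [p*·34.7881 + (1−p*)·80.6452]/1.24 = 44.0077. B = V − Δ·S = 133.9235.
Check: Δ(0,0)·S0 + B(0,0) = 44.0077 = V0.

(0,0): Delta=-0.6970 Bond=133.9235
(1,0): Delta=0.0000 Bond=80.6452
(1,1): Delta=-1.0411 Bond=230.8665
V0=44.0077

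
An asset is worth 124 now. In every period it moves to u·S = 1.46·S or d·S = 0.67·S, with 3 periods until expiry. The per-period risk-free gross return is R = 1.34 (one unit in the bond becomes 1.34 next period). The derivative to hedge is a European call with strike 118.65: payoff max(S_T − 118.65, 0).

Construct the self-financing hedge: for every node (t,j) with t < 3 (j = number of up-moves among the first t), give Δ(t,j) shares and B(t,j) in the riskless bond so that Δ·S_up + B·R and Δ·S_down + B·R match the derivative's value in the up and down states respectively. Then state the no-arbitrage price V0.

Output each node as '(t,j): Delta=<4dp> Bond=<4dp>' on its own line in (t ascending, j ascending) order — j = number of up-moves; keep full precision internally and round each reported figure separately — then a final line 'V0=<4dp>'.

No-arbitrage ⇒ martingale measure with p* = (R−d)/(u−d) = 0.8481.
Payoff layer (t=3): V(3,0)=0.0000, V(3,1)=0.0000, V(3,2)=58.4433, V(3,3)=267.2549
(2,0): S=55.6636. Δ = (V_up−V_dn)/(S_up−S_dn) = (0.0000−0.0000)/(81.2689−37.2946) = 0.0000. V = [p*·0.0000 + (1−p*)·0.0000]/1.34 = 0.0000. B = V − Δ·S = 0.0000.
(2,1): S=121.2968. Δ = (V_up−V_dn)/(S_up−S_dn) = (58.4433−0.0000)/(177.0933−81.2689) = 0.6099. V = [p*·58.4433 + (1−p*)·0.0000]/1.34 = 36.9894. B = V − Δ·S = -36.9894.
(2,2): S=264.3184. Δ = (V_up−V_dn)/(S_up−S_dn) = (267.2549−58.4433)/(385.9049−177.0933) = 1.0000. V = [p*·267.2549 + (1−p*)·58.4433]/1.34 = 175.7736. B = V − Δ·S = -88.5448.
(1,0): S=83.0800. Δ = (V_up−V_dn)/(S_up−S_dn) = (36.9894−0.0000)/(121.2968−55.6636) = 0.5636. V = [p*·36.9894 + (1−p*)·0.0000]/1.34 = 23.4110. B = V − Δ·S = -23.4110.
(1,1): S=181.0400. Δ = (V_up−V_dn)/(S_up−S_dn) = (175.7736−36.9894)/(264.3184−121.2968) = 0.9704. V = [p*·175.7736 + (1−p*)·36.9894]/1.34 = 115.4422. B = V − Δ·S = -60.2340.
(0,0): S=124.0000. Δ = (V_up−V_dn)/(S_up−S_dn) = (115.4422−23.4110)/(181.0400−83.0800) = 0.9395. V = [p*·115.4422 + (1−p*)·23.4110]/1.34 = 75.7185. B = V − Δ·S = -40.7766.
Root portfolio cost Δ·124+B reproduces V0=75.7185.

(0,0): Delta=0.9395 Bond=-40.7766
(1,0): Delta=0.5636 Bond=-23.4110
(1,1): Delta=0.9704 Bond=-60.2340
(2,0): Delta=0.0000 Bond=0.0000
(2,1): Delta=0.6099 Bond=-36.9894
(2,2): Delta=1.0000 Bond=-88.5448
V0=75.7185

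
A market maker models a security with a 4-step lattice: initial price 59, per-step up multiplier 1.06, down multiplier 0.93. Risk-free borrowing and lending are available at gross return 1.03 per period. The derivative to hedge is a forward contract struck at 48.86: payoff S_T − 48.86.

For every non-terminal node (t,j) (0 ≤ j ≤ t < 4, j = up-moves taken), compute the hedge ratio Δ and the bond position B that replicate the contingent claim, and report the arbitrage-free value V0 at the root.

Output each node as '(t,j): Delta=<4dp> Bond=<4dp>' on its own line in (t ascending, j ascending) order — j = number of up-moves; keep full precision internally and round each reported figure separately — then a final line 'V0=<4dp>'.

(0,0): Delta=1.0000 Bond=-43.4115
(1,0): Delta=1.0000 Bond=-44.7138
(1,1): Delta=1.0000 Bond=-44.7138
(2,0): Delta=1.0000 Bond=-46.0552
(2,1): Delta=1.0000 Bond=-46.0552
(2,2): Delta=1.0000 Bond=-46.0552
(3,0): Delta=1.0000 Bond=-47.4369
(3,1): Delta=1.0000 Bond=-47.4369
(3,2): Delta=1.0000 Bond=-47.4369
(3,3): Delta=1.0000 Bond=-47.4369
V0=15.5885

Risk-neutral probability p* = (R−d)/(u−d) = (1.03−0.93)/(1.06−0.93) = 0.7692.
Terminal payoffs: V(4,0)=-4.7249, V(4,1)=1.4445, V(4,2)=8.4763, V(4,3)=16.4910, V(4,4)=25.6261
Node (3,0) S=47.4571: V=(p*·1.4445+(1−p*)·-4.7249)/1.03=0.0202; Δ=(1.4445−-4.7249)/(50.3045−44.1351)=1.0000; B=V−Δ·S=-47.4369
Node (3,1) S=54.0908: V=(p*·8.4763+(1−p*)·1.4445)/1.03=6.6540; Δ=(8.4763−1.4445)/(57.3363−50.3045)=1.0000; B=V−Δ·S=-47.4369
Node (3,2) S=61.6519: V=(p*·16.4910+(1−p*)·8.4763)/1.03=14.2150; Δ=(16.4910−8.4763)/(65.3510−57.3363)=1.0000; B=V−Δ·S=-47.4369
Node (3,3) S=70.2699: V=(p*·25.6261+(1−p*)·16.4910)/1.03=22.8331; Δ=(25.6261−16.4910)/(74.4861−65.3510)=1.0000; B=V−Δ·S=-47.4369
Node (2,0) S=51.0291: V=(p*·6.6540+(1−p*)·0.0202)/1.03=4.9739; Δ=(6.6540−0.0202)/(54.0908−47.4571)=1.0000; B=V−Δ·S=-46.0552
Node (2,1) S=58.1622: V=(p*·14.2150+(1−p*)·6.6540)/1.03=12.1070; Δ=(14.2150−6.6540)/(61.6519−54.0908)=1.0000; B=V−Δ·S=-46.0552
Node (2,2) S=66.2924: V=(p*·22.8331+(1−p*)·14.2150)/1.03=20.2372; Δ=(22.8331−14.2150)/(70.2699−61.6519)=1.0000; B=V−Δ·S=-46.0552
Node (1,0) S=54.8700: V=(p*·12.1070+(1−p*)·4.9739)/1.03=10.1562; Δ=(12.1070−4.9739)/(58.1622−51.0291)=1.0000; B=V−Δ·S=-44.7138
Node (1,1) S=62.5400: V=(p*·20.2372+(1−p*)·12.1070)/1.03=17.8262; Δ=(20.2372−12.1070)/(66.2924−58.1622)=1.0000; B=V−Δ·S=-44.7138
Node (0,0) S=59.0000: V=(p*·17.8262+(1−p*)·10.1562)/1.03=15.5885; Δ=(17.8262−10.1562)/(62.5400−54.8700)=1.0000; B=V−Δ·S=-43.4115
Root portfolio cost Δ·59+B reproduces V0=15.5885.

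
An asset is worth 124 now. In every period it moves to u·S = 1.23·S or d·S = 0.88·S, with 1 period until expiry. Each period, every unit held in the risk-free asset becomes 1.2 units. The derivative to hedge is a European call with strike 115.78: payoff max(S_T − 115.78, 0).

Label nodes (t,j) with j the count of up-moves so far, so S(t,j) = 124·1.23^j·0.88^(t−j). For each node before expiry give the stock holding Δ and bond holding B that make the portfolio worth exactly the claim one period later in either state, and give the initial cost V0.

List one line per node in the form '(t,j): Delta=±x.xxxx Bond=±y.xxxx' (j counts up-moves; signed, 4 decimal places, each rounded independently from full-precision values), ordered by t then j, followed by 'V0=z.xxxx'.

Since d<R<u, set p* = (R−d)/(u−d) = 0.9143; price each node as the discounted p*-expectation of its children.
Terminal payoffs: V(1,0)=0.0000, V(1,1)=36.7400
  t=0,j=0: stock 124.0000 → up 152.5200 (V=36.7400), down 109.1200 (V=0.0000). Price 27.9924; hedge Δ=0.8465, bond B=-76.9790.
The time-0 hedge costs 27.9924, which is the no-arbitrage price.

(0,0): Delta=0.8465 Bond=-76.9790
V0=27.9924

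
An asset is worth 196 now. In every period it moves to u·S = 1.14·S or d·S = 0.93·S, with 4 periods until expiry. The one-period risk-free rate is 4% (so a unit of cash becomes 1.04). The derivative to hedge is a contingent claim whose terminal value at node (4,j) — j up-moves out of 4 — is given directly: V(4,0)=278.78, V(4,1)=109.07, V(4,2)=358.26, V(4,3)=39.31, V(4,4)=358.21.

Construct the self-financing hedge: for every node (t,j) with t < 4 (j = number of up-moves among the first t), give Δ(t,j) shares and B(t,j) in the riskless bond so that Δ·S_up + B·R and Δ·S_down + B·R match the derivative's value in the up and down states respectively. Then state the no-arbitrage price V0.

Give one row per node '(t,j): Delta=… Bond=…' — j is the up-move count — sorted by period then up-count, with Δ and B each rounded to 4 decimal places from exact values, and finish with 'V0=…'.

(0,0): Delta=-0.1882 Bond=216.8136
(1,0): Delta=-0.0406 Bond=198.5819
(1,1): Delta=-0.2977 Bond=249.9445
(2,0): Delta=1.3428 Bond=-27.9927
(2,1): Delta=-1.0666 Bond=419.7232
(2,2): Delta=0.2725 Bond=114.6869
(3,0): Delta=-5.1261 Bond=990.7239
(3,1): Delta=6.1402 Bond=-956.2363
(3,2): Delta=-6.4114 Bond=1702.6470
(3,3): Delta=5.2296 Bond=-1320.1552
V0=179.9175

No-arbitrage ⇒ martingale measure with p* = (R−d)/(u−d) = 0.5238.
Terminal payoffs: V(4,0)=278.7800, V(4,1)=109.0700, V(4,2)=358.2600, V(4,3)=39.3100, V(4,4)=358.2100
(3,0): S=157.6540. Δ = (V_up−V_dn)/(S_up−S_dn) = (109.0700−278.7800)/(179.7255−146.6182) = -5.1261. V = [p*·109.0700 + (1−p*)·278.7800]/1.04 = 182.5810. B = V − Δ·S = 990.7239.
(3,1): S=193.2533. Δ = (V_up−V_dn)/(S_up−S_dn) = (358.2600−109.0700)/(220.3087−179.7255) = 6.1402. V = [p*·358.2600 + (1−p*)·109.0700]/1.04 = 230.3828. B = V − Δ·S = -956.2363.
(3,2): S=236.8911. Δ = (V_up−V_dn)/(S_up−S_dn) = (39.3100−358.2600)/(270.0558−220.3087) = -6.4114. V = [p*·39.3100 + (1−p*)·358.2600]/1.04 = 183.8375. B = V − Δ·S = 1702.6470.
(3,3): S=290.3826. Δ = (V_up−V_dn)/(S_up−S_dn) = (358.2100−39.3100)/(331.0362−270.0558) = 5.2296. V = [p*·358.2100 + (1−p*)·39.3100]/1.04 = 198.4162. B = V − Δ·S = -1320.1552.
(2,0): S=169.5204. Δ = (V_up−V_dn)/(S_up−S_dn) = (230.3828−182.5810)/(193.2533−157.6540) = 1.3428. V = [p*·230.3828 + (1−p*)·182.5810]/1.04 = 199.6347. B = V − Δ·S = -27.9927.
(2,1): S=207.7992. Δ = (V_up−V_dn)/(S_up−S_dn) = (183.8375−230.3828)/(236.8911−193.2533) = -1.0666. V = [p*·183.8375 + (1−p*)·230.3828]/1.04 = 198.0787. B = V − Δ·S = 419.7232.
(2,2): S=254.7216. Δ = (V_up−V_dn)/(S_up−S_dn) = (198.4162−183.8375)/(290.3826−236.8911) = 0.2725. V = [p*·198.4162 + (1−p*)·183.8375]/1.04 = 184.1096. B = V − Δ·S = 114.6869.
(1,0): S=182.2800. Δ = (V_up−V_dn)/(S_up−S_dn) = (198.0787−199.6347)/(207.7992−169.5204) = -0.0406. V = [p*·198.0787 + (1−p*)·199.6347]/1.04 = 191.1727. B = V − Δ·S = 198.5819.
(1,1): S=223.4400. Δ = (V_up−V_dn)/(S_up−S_dn) = (184.1096−198.0787)/(254.7216−207.7992) = -0.2977. V = [p*·184.1096 + (1−p*)·198.0787]/1.04 = 183.4246. B = V − Δ·S = 249.9445.
(0,0): S=196.0000. Δ = (V_up−V_dn)/(S_up−S_dn) = (183.4246−191.1727)/(223.4400−182.2800) = -0.1882. V = [p*·183.4246 + (1−p*)·191.1727]/1.04 = 179.9175. B = V − Δ·S = 216.8136.
The time-0 hedge costs 179.9175, which is the no-arbitrage price.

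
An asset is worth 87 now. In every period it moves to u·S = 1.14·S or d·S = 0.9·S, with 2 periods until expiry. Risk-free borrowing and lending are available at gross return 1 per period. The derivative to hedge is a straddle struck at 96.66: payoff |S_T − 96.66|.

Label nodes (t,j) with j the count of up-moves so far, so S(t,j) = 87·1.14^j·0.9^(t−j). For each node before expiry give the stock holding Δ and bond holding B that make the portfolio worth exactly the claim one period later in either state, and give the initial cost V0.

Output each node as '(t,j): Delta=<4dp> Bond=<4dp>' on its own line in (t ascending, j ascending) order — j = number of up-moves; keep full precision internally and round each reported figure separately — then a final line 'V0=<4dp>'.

(0,0): Delta=-0.3453 Bond=45.3937
(1,0): Delta=-1.0000 Bond=96.6600
(1,1): Delta=0.3784 Bond=-26.3790
V0=15.3562

Risk-neutral probability p* = (R−d)/(u−d) = (1−0.9)/(1.14−0.9) = 0.4167.
At expiry t=2: V(2,0)=26.1900, V(2,1)=7.3980, V(2,2)=16.4052
Node (1,0) S=78.3000: V=(p*·7.3980+(1−p*)·26.1900)/1=18.3600; Δ=(7.3980−26.1900)/(89.2620−70.4700)=-1.0000; B=V−Δ·S=96.6600
Node (1,1) S=99.1800: V=(p*·16.4052+(1−p*)·7.3980)/1=11.1510; Δ=(16.4052−7.3980)/(113.0652−89.2620)=0.3784; B=V−Δ·S=-26.3790
Node (0,0) S=87.0000: V=(p*·11.1510+(1−p*)·18.3600)/1=15.3562; Δ=(11.1510−18.3600)/(99.1800−78.3000)=-0.3453; B=V−Δ·S=45.3937
Check: Δ(0,0)·S0 + B(0,0) = 15.3562 = V0.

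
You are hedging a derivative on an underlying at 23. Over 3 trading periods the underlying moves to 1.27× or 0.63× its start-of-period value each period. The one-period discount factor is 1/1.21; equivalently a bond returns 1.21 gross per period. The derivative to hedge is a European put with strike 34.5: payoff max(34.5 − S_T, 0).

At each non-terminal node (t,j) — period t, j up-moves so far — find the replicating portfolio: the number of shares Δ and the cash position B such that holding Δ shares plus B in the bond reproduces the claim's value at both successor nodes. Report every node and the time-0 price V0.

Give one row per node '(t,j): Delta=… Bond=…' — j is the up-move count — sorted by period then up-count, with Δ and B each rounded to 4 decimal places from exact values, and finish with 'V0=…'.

(0,0): Delta=-0.5193 Bond=13.7185
(1,0): Delta=-1.0000 Bond=23.5640
(1,1): Delta=-0.4947 Bond=15.8789
(2,0): Delta=-1.0000 Bond=28.5124
(2,1): Delta=-1.0000 Bond=28.5124
(2,2): Delta=-0.4688 Bond=18.2515
V0=1.7734

Since d<R<u, set p* = (R−d)/(u−d) = 0.9062; price each node as the discounted p*-expectation of its children.
Payoff layer (t=3): V(3,0)=28.7489, V(3,1)=22.9066, V(3,2)=11.1291, V(3,3)=0.0000
(2,0): S=9.1287. Δ = (V_up−V_dn)/(S_up−S_dn) = (22.9066−28.7489)/(11.5934−5.7511) = -1.0000. V = [p*·22.9066 + (1−p*)·28.7489]/1.21 = 19.3837. B = V − Δ·S = 28.5124.
(2,1): S=18.4023. Δ = (V_up−V_dn)/(S_up−S_dn) = (11.1291−22.9066)/(23.3709−11.5934) = -1.0000. V = [p*·11.1291 + (1−p*)·22.9066]/1.21 = 10.1101. B = V − Δ·S = 28.5124.
(2,2): S=37.0967. Δ = (V_up−V_dn)/(S_up−S_dn) = (0.0000−11.1291)/(47.1128−23.3709) = -0.4688. V = [p*·0.0000 + (1−p*)·11.1291]/1.21 = 0.8623. B = V − Δ·S = 18.2515.
(1,0): S=14.4900. Δ = (V_up−V_dn)/(S_up−S_dn) = (10.1101−19.3837)/(18.4023−9.1287) = -1.0000. V = [p*·10.1101 + (1−p*)·19.3837]/1.21 = 9.0740. B = V − Δ·S = 23.5640.
(1,1): S=29.2100. Δ = (V_up−V_dn)/(S_up−S_dn) = (0.8623−10.1101)/(37.0967−18.4023) = -0.4947. V = [p*·0.8623 + (1−p*)·10.1101]/1.21 = 1.4291. B = V − Δ·S = 15.8789.
(0,0): S=23.0000. Δ = (V_up−V_dn)/(S_up−S_dn) = (1.4291−9.0740)/(29.2100−14.4900) = -0.5193. V = [p*·1.4291 + (1−p*)·9.0740]/1.21 = 1.7734. B = V − Δ·S = 13.7185.
Root portfolio cost Δ·23+B reproduces V0=1.7734.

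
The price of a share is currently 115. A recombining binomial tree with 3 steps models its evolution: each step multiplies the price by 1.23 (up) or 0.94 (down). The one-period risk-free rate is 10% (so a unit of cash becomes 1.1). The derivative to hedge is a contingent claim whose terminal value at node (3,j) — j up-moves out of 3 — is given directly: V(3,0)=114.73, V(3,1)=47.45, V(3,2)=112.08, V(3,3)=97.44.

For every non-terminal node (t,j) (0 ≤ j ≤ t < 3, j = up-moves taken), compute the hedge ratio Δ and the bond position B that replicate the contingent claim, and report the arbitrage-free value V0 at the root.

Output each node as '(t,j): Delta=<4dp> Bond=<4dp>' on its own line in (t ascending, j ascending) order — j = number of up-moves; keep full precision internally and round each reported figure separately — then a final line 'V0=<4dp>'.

(0,0): Delta=0.3468 Bond=26.5120
(1,0): Delta=0.1594 Bond=49.4125
(1,1): Delta=0.4631 Bond=12.7106
(2,0): Delta=-2.2831 Bond=302.5545
(2,1): Delta=1.6761 Bond=-147.3094
(2,2): Delta=-0.2902 Bond=145.0307
V0=66.3888

The replicating-portfolio and risk-neutral prices coincide; use p* = (1.1−0.94)/(1.23−0.94) = 0.5517 for the latter.
Terminal payoffs: V(3,0)=114.7300, V(3,1)=47.4500, V(3,2)=112.0800, V(3,3)=97.4400
Node (2,0) S=101.6140: V=(p*·47.4500+(1−p*)·114.7300)/1.1=70.5545; Δ=(47.4500−114.7300)/(124.9852−95.5172)=-2.2831; B=V−Δ·S=302.5545
Node (2,1) S=132.9630: V=(p*·112.0800+(1−p*)·47.4500)/1.1=75.5527; Δ=(112.0800−47.4500)/(163.5445−124.9852)=1.6761; B=V−Δ·S=-147.3094
Node (2,2) S=173.9835: V=(p*·97.4400+(1−p*)·112.0800)/1.1=94.5480; Δ=(97.4400−112.0800)/(213.9997−163.5445)=-0.2902; B=V−Δ·S=145.0307
Node (1,0) S=108.1000: V=(p*·75.5527+(1−p*)·70.5545)/1.1=66.6474; Δ=(75.5527−70.5545)/(132.9630−101.6140)=0.1594; B=V−Δ·S=49.4125
Node (1,1) S=141.4500: V=(p*·94.5480+(1−p*)·75.5527)/1.1=78.2117; Δ=(94.5480−75.5527)/(173.9835−132.9630)=0.4631; B=V−Δ·S=12.7106
Node (0,0) S=115.0000: V=(p*·78.2117+(1−p*)·66.6474)/1.1=66.3888; Δ=(78.2117−66.6474)/(141.4500−108.1000)=0.3468; B=V−Δ·S=26.5120
Check: Δ(0,0)·S0 + B(0,0) = 66.3888 = V0.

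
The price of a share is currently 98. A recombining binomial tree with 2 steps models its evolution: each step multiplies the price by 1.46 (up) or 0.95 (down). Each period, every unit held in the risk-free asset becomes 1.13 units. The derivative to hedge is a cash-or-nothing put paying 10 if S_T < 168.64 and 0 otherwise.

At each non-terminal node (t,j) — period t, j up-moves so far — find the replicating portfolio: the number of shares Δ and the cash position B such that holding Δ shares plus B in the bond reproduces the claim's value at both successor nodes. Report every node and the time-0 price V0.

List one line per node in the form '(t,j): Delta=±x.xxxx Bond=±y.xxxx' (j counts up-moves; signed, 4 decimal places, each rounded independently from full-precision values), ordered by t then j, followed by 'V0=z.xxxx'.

(0,0): Delta=-0.0625 Bond=12.9802
(1,0): Delta=0.0000 Bond=8.8496
(1,1): Delta=-0.1370 Bond=25.3340
V0=6.8559

Since d<R<u, set p* = (R−d)/(u−d) = 0.3529; price each node as the discounted p*-expectation of its children.
At expiry t=2: V(2,0)=10.0000, V(2,1)=10.0000, V(2,2)=0.0000
Node (1,0) S=93.1000: V=(p*·10.0000+(1−p*)·10.0000)/1.13=8.8496; Δ=(10.0000−10.0000)/(135.9260−88.4450)=0.0000; B=V−Δ·S=8.8496
Node (1,1) S=143.0800: V=(p*·0.0000+(1−p*)·10.0000)/1.13=5.7262; Δ=(0.0000−10.0000)/(208.8968−135.9260)=-0.1370; B=V−Δ·S=25.3340
Node (0,0) S=98.0000: V=(p*·5.7262+(1−p*)·8.8496)/1.13=6.8559; Δ=(5.7262−8.8496)/(143.0800−93.1000)=-0.0625; B=V−Δ·S=12.9802
Each (Δ,B) replicates both successor values, so the strategy is self-financing and V0 is arbitrage-free.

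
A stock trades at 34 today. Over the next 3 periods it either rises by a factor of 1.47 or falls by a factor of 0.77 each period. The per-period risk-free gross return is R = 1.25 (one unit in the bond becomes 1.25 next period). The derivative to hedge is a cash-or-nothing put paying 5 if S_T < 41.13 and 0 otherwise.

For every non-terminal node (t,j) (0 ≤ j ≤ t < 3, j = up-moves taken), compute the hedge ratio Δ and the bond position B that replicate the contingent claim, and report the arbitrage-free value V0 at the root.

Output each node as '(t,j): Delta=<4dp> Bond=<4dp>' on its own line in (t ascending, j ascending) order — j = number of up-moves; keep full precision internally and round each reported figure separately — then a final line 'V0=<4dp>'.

No-arbitrage ⇒ martingale measure with p* = (R−d)/(u−d) = 0.6857.
Terminal payoffs: V(3,0)=5.0000, V(3,1)=5.0000, V(3,2)=0.0000, V(3,3)=0.0000
Node (2,0) S=20.1586: V=(p*·5.0000+(1−p*)·5.0000)/1.25=4.0000; Δ=(5.0000−5.0000)/(29.6331−15.5221)=0.0000; B=V−Δ·S=4.0000
Node (2,1) S=38.4846: V=(p*·0.0000+(1−p*)·5.0000)/1.25=1.2571; Δ=(0.0000−5.0000)/(56.5724−29.6331)=-0.1856; B=V−Δ·S=8.4000
Node (2,2) S=73.4706: V=(p*·0.0000+(1−p*)·0.0000)/1.25=0.0000; Δ=(0.0000−0.0000)/(108.0018−56.5724)=0.0000; B=V−Δ·S=0.0000
Node (1,0) S=26.1800: V=(p*·1.2571+(1−p*)·4.0000)/1.25=1.6953; Δ=(1.2571−4.0000)/(38.4846−20.1586)=-0.1497; B=V−Δ·S=5.6137
Node (1,1) S=49.9800: V=(p*·0.0000+(1−p*)·1.2571)/1.25=0.3161; Δ=(0.0000−1.2571)/(73.4706−38.4846)=-0.0359; B=V−Δ·S=2.1120
Node (0,0) S=34.0000: V=(p*·0.3161+(1−p*)·1.6953)/1.25=0.5997; Δ=(0.3161−1.6953)/(49.9800−26.1800)=-0.0580; B=V−Δ·S=2.5700
Root portfolio cost Δ·34+B reproduces V0=0.5997.

(0,0): Delta=-0.0580 Bond=2.5700
(1,0): Delta=-0.1497 Bond=5.6137
(1,1): Delta=-0.0359 Bond=2.1120
(2,0): Delta=0.0000 Bond=4.0000
(2,1): Delta=-0.1856 Bond=8.4000
(2,2): Delta=0.0000 Bond=0.0000
V0=0.5997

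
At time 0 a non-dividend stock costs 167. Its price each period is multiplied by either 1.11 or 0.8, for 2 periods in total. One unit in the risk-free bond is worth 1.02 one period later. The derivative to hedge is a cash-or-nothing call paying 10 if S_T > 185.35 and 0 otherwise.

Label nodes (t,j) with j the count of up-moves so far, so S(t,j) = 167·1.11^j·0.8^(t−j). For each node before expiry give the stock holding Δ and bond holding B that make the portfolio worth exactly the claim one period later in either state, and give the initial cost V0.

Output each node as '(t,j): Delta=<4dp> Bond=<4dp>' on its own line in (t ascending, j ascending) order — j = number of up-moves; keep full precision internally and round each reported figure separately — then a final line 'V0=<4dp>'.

No-arbitrage ⇒ martingale measure with p* = (R−d)/(u−d) = 0.7097.
Payoff layer (t=2): V(2,0)=0.0000, V(2,1)=0.0000, V(2,2)=10.0000
Node (1,0) S=133.6000: V=(p*·0.0000+(1−p*)·0.0000)/1.02=0.0000; Δ=(0.0000−0.0000)/(148.2960−106.8800)=0.0000; B=V−Δ·S=0.0000
Node (1,1) S=185.3700: V=(p*·10.0000+(1−p*)·0.0000)/1.02=6.9576; Δ=(10.0000−0.0000)/(205.7607−148.2960)=0.1740; B=V−Δ·S=-25.3004
Node (0,0) S=167.0000: V=(p*·6.9576+(1−p*)·0.0000)/1.02=4.8409; Δ=(6.9576−0.0000)/(185.3700−133.6000)=0.1344; B=V−Δ·S=-17.6031
Each (Δ,B) replicates both successor values, so the strategy is self-financing and V0 is arbitrage-free.

(0,0): Delta=0.1344 Bond=-17.6031
(1,0): Delta=0.0000 Bond=0.0000
(1,1): Delta=0.1740 Bond=-25.3004
V0=4.8409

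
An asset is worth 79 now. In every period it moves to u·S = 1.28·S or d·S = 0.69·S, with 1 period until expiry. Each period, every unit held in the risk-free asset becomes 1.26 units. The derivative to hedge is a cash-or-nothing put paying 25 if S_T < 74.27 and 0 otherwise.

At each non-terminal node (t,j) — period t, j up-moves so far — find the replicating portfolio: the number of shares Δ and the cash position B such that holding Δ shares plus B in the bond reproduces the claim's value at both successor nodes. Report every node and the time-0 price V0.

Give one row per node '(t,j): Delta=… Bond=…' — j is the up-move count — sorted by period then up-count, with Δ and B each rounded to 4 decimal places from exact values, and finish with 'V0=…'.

(0,0): Delta=-0.5364 Bond=43.0455
V0=0.6726

Under the risk-neutral measure, an up-move has probability p* = (R−d)/(u−d) = 0.9661 and values discount at R = 1.26.
Payoff layer (t=1): V(1,0)=25.0000, V(1,1)=0.0000
  t=0,j=0: stock 79.0000 → up 101.1200 (V=0.0000), down 54.5100 (V=25.0000). Price 0.6726; hedge Δ=-0.5364, bond B=43.0455.
Each (Δ,B) replicates both successor values, so the strategy is self-financing and V0 is arbitrage-free.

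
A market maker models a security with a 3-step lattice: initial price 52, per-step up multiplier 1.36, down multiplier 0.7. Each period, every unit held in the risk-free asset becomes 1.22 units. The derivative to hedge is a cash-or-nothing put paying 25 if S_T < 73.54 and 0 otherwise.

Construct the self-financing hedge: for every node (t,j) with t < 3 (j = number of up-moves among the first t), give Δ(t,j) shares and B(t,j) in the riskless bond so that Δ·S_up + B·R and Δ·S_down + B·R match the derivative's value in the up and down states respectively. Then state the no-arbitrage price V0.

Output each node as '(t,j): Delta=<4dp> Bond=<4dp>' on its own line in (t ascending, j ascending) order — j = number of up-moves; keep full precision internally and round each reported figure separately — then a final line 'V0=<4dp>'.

No-arbitrage ⇒ martingale measure with p* = (R−d)/(u−d) = 0.7879.
Payoff layer (t=3): V(3,0)=25.0000, V(3,1)=25.0000, V(3,2)=25.0000, V(3,3)=0.0000
Node (2,0) S=25.4800: V=(p*·25.0000+(1−p*)·25.0000)/1.22=20.4918; Δ=(25.0000−25.0000)/(34.6528−17.8360)=0.0000; B=V−Δ·S=20.4918
Node (2,1) S=49.5040: V=(p*·25.0000+(1−p*)·25.0000)/1.22=20.4918; Δ=(25.0000−25.0000)/(67.3254−34.6528)=0.0000; B=V−Δ·S=20.4918
Node (2,2) S=96.1792: V=(p*·0.0000+(1−p*)·25.0000)/1.22=4.3467; Δ=(0.0000−25.0000)/(130.8037−67.3254)=-0.3938; B=V−Δ·S=42.2255
Node (1,0) S=36.4000: V=(p*·20.4918+(1−p*)·20.4918)/1.22=16.7966; Δ=(20.4918−20.4918)/(49.5040−25.4800)=0.0000; B=V−Δ·S=16.7966
Node (1,1) S=70.7200: V=(p*·4.3467+(1−p*)·20.4918)/1.22=6.3700; Δ=(4.3467−20.4918)/(96.1792−49.5040)=-0.3459; B=V−Δ·S=30.8323
Node (0,0) S=52.0000: V=(p*·6.3700+(1−p*)·16.7966)/1.22=7.0342; Δ=(6.3700−16.7966)/(70.7200−36.4000)=-0.3038; B=V−Δ·S=22.8320
Each (Δ,B) replicates both successor values, so the strategy is self-financing and V0 is arbitrage-free.

(0,0): Delta=-0.3038 Bond=22.8320
(1,0): Delta=0.0000 Bond=16.7966
(1,1): Delta=-0.3459 Bond=30.8323
(2,0): Delta=0.0000 Bond=20.4918
(2,1): Delta=0.0000 Bond=20.4918
(2,2): Delta=-0.3938 Bond=42.2255
V0=7.0342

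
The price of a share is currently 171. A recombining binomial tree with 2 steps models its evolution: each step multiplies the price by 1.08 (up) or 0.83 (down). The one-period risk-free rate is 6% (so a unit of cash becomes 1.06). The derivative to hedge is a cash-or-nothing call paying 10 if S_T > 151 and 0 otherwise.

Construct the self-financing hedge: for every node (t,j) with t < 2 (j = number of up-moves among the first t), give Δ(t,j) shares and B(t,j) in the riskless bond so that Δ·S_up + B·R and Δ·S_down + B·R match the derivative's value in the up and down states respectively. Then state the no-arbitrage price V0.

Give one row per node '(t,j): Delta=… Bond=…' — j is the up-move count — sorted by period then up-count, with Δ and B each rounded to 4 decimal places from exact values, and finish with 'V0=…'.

No-arbitrage ⇒ martingale measure with p* = (R−d)/(u−d) = 0.9200.
At expiry t=2: V(2,0)=0.0000, V(2,1)=10.0000, V(2,2)=10.0000
  t=1,j=0: stock 141.9300 → up 153.2844 (V=10.0000), down 117.8019 (V=0.0000). Price 8.6792; hedge Δ=0.2818, bond B=-31.3208.
  t=1,j=1: stock 184.6800 → up 199.4544 (V=10.0000), down 153.2844 (V=10.0000). Price 9.4340; hedge Δ=0.0000, bond B=9.4340.
  t=0,j=0: stock 171.0000 → up 184.6800 (V=9.4340), down 141.9300 (V=8.6792). Price 8.8430; hedge Δ=0.0177, bond B=5.8241.
Each (Δ,B) replicates both successor values, so the strategy is self-financing and V0 is arbitrage-free.

(0,0): Delta=0.0177 Bond=5.8241
(1,0): Delta=0.2818 Bond=-31.3208
(1,1): Delta=0.0000 Bond=9.4340
V0=8.8430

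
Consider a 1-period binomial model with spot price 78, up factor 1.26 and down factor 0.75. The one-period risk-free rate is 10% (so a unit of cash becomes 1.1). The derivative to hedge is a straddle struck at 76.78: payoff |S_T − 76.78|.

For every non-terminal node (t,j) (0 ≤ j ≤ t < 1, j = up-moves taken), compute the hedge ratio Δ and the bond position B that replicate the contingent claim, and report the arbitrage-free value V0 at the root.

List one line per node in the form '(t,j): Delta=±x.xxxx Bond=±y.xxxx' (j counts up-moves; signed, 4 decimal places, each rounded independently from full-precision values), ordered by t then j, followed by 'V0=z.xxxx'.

Since d<R<u, set p* = (R−d)/(u−d) = 0.6863; price each node as the discounted p*-expectation of its children.
Terminal values V(1,·): V(1,0)=18.2800, V(1,1)=21.5000
Node (0,0) S=78.0000: V=(p*·21.5000+(1−p*)·18.2800)/1.1=18.6271; Δ=(21.5000−18.2800)/(98.2800−58.5000)=0.0809; B=V−Δ·S=12.3134
The time-0 hedge costs 18.6271, which is the no-arbitrage price.

(0,0): Delta=0.0809 Bond=12.3134
V0=18.6271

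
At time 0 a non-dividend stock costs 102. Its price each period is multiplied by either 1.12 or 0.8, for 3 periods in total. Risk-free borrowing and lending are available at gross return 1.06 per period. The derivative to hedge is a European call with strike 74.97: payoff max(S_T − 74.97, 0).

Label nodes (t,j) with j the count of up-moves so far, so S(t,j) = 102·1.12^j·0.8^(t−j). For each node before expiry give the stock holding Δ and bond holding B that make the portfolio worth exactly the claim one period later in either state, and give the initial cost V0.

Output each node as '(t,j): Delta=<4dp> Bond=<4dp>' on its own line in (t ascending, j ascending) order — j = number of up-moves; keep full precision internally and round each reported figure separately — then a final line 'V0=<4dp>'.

(0,0): Delta=0.9646 Bond=-59.0711
(1,0): Delta=0.8040 Bond=-49.5141
(1,1): Delta=0.9910 Bond=-65.6388
(2,0): Delta=0.0000 Bond=0.0000
(2,1): Delta=0.9365 Bond=-64.5968
(2,2): Delta=1.0000 Bond=-70.7264
V0=39.3132

Since d<R<u, set p* = (R−d)/(u−d) = 0.8125; price each node as the discounted p*-expectation of its children.
Terminal payoffs: V(3,0)=0.0000, V(3,1)=0.0000, V(3,2)=27.3890, V(3,3)=68.3327
(2,0): S=65.2800. Δ = (V_up−V_dn)/(S_up−S_dn) = (0.0000−0.0000)/(73.1136−52.2240) = 0.0000. V = [p*·0.0000 + (1−p*)·0.0000]/1.06 = 0.0000. B = V − Δ·S = 0.0000.
(2,1): S=91.3920. Δ = (V_up−V_dn)/(S_up−S_dn) = (27.3890−0.0000)/(102.3590−73.1136) = 0.9365. V = [p*·27.3890 + (1−p*)·0.0000]/1.06 = 20.9940. B = V − Δ·S = -64.5968.
(2,2): S=127.9488. Δ = (V_up−V_dn)/(S_up−S_dn) = (68.3327−27.3890)/(143.3027−102.3590) = 1.0000. V = [p*·68.3327 + (1−p*)·27.3890]/1.06 = 57.2224. B = V − Δ·S = -70.7264.
(1,0): S=81.6000. Δ = (V_up−V_dn)/(S_up−S_dn) = (20.9940−0.0000)/(91.3920−65.2800) = 0.8040. V = [p*·20.9940 + (1−p*)·0.0000]/1.06 = 16.0921. B = V − Δ·S = -49.5141.
(1,1): S=114.2400. Δ = (V_up−V_dn)/(S_up−S_dn) = (57.2224−20.9940)/(127.9488−91.3920) = 0.9910. V = [p*·57.2224 + (1−p*)·20.9940]/1.06 = 47.5751. B = V − Δ·S = -65.6388.
(0,0): S=102.0000. Δ = (V_up−V_dn)/(S_up−S_dn) = (47.5751−16.0921)/(114.2400−81.6000) = 0.9646. V = [p*·47.5751 + (1−p*)·16.0921]/1.06 = 39.3132. B = V − Δ·S = -59.0711.
The time-0 hedge costs 39.3132, which is the no-arbitrage price.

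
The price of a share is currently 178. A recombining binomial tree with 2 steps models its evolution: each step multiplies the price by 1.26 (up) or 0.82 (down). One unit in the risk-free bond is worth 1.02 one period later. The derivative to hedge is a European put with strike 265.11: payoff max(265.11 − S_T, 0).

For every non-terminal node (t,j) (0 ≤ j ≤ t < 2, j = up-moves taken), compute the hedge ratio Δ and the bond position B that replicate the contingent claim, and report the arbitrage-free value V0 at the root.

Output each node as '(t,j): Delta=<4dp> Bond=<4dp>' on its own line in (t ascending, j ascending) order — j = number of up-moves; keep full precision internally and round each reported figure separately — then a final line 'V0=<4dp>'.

Since d<R<u, set p* = (R−d)/(u−d) = 0.4545; price each node as the discounted p*-expectation of its children.
Payoff layer (t=2): V(2,0)=145.4228, V(2,1)=81.2004, V(2,2)=0.0000
  t=1,j=0: stock 145.9600 → up 183.9096 (V=81.2004), down 119.6872 (V=145.4228). Price 113.9518; hedge Δ=-1.0000, bond B=259.9118.
  t=1,j=1: stock 224.2800 → up 282.5928 (V=0.0000), down 183.9096 (V=81.2004). Price 43.4227; hedge Δ=-0.8228, bond B=227.9690.
  t=0,j=0: stock 178.0000 → up 224.2800 (V=43.4227), down 145.9600 (V=113.9518). Price 80.2873; hedge Δ=-0.9005, bond B=240.5807.
Self-financing check: at every node Δ·S+B equals the discounted successor values.

(0,0): Delta=-0.9005 Bond=240.5807
(1,0): Delta=-1.0000 Bond=259.9118
(1,1): Delta=-0.8228 Bond=227.9690
V0=80.2873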